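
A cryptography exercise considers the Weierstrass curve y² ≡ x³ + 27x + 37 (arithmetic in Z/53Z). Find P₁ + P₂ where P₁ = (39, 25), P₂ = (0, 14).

(39, 25) + (0, 14). λ = (14 - 25)/(0 - 39) ≡ 42/14 mod 53. 14⁻¹ ≡ 19 (mod 53), so λ ≡ 3.
  x = λ² - 39 - 0 = 9 - 39 ≡ 23; y = λ·(39 - 23) - 25 ≡ 23. → (23, 23)

(23, 23)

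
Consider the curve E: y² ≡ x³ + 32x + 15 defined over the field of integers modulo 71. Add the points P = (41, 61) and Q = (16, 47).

(0, 50)

(41, 61) + (16, 47). λ = (47 - 61)/(16 - 41) ≡ 57/46 mod 71. 46⁻¹ ≡ 17 (mod 71), so λ ≡ 46.
  x = λ² - 41 - 16 = 2116 - 57 ≡ 0; y = λ·(41 - 0) - 61 ≡ 50. → (0, 50)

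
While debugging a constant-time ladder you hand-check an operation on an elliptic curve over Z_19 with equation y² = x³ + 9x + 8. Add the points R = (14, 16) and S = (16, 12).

(14, 16) + (16, 12). λ = (12 - 16)/(16 - 14) ≡ 15/2 mod 19. 2⁻¹ ≡ 10 (mod 19) since 2·10 = 20 ≡ 1, so λ ≡ 17.
  x = λ² - 14 - 16 = 289 - 30 ≡ 12; y = λ·(14 - 12) - 16 ≡ 18. → (12, 18)

(12, 18)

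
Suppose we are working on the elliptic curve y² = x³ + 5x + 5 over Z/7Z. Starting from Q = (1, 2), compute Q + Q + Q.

(5, 1)

Repeated addition: build up to 3Q.
2Q: tangent at (1, 2): λ = (3·1² + 5)/(2·2) ≡ 1/4. 4⁻¹ ≡ 2 (mod 7), so λ ≡ 1·2 ≡ 2.
  x = λ² - 1 - 1 = 4 - 2 ≡ 2; y = λ·(1 - 2) - 2 ≡ 3. → (2, 3)
3Q: (2, 3) + (1, 2). λ = (2 - 3)/(1 - 2) ≡ 6/6 mod 7. 6⁻¹ ≡ 6 (mod 7), so λ ≡ 1.
  x = λ² - 2 - 1 = 1 - 3 ≡ 5; y = λ·(2 - 5) - 3 ≡ 1. → (5, 1)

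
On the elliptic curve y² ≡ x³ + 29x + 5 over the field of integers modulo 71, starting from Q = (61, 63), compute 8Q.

Double-and-add on 8 = (1000)₂. Start with Q = (61, 63) for the leading 1-bit.
double: tangent at (61, 63): λ = (3·61² + 29)/(2·63) ≡ 45/55. 55⁻¹ ≡ 31 (mod 71) since 55·31 = 1705 ≡ 1, so λ ≡ 45·31 ≡ 46.
  x = λ² - 61 - 61 = 2116 - 122 ≡ 6; y = λ·(61 - 6) - 63 ≡ 53. → (6, 53)
double: tangent at (6, 53): λ = (3·6² + 29)/(2·53) ≡ 66/35. 35⁻¹ ≡ 69 (mod 71), so λ ≡ 66·69 ≡ 10.
  x = λ² - 6 - 6 = 100 - 12 ≡ 17; y = λ·(6 - 17) - 53 ≡ 50. → (17, 50)
double: tangent at (17, 50): λ = (3·17² + 29)/(2·50) ≡ 44/29. 29⁻¹ ≡ 49 (mod 71), so λ ≡ 44·49 ≡ 26.
  x = λ² - 17 - 17 = 676 - 34 ≡ 3; y = λ·(17 - 3) - 50 ≡ 30. → (3, 30)

(3, 30)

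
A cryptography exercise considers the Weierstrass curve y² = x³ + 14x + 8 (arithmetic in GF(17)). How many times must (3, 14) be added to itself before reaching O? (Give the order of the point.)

8

2P: tangent at (3, 14): λ = (3·3² + 14)/(2·14) ≡ 7/11. 11⁻¹ ≡ 14 (mod 17) since 11·14 = 154 ≡ 1, so λ ≡ 7·14 ≡ 13.
  x = λ² - 3 - 3 = 169 - 6 ≡ 10; y = λ·(3 - 10) - 14 ≡ 14. → (10, 14)
3P: (10, 14) + (3, 14). λ = (14 - 14)/(3 - 10) ≡ 0/10 mod 17. 10⁻¹ ≡ 12 (mod 17), so λ ≡ 0.
  x = λ² - 10 - 3 = 0 - 13 ≡ 4; y = λ·(10 - 4) - 14 ≡ 3. → (4, 3)
4P: (4, 3) + (3, 14). λ = (14 - 3)/(3 - 4) ≡ 11/16 mod 17. 16⁻¹ ≡ 16 (mod 17) since 16·16 = 256 ≡ 1, so λ ≡ 6.
  x = λ² - 4 - 3 = 36 - 7 ≡ 12; y = λ·(4 - 12) - 3 ≡ 0. → (12, 0)
5P: (12, 0) + (3, 14). λ = (14 - 0)/(3 - 12) ≡ 14/8 mod 17. 8⁻¹ ≡ 15 (mod 17), so λ ≡ 6.
  x = λ² - 12 - 3 = 36 - 15 ≡ 4; y = λ·(12 - 4) - 0 ≡ 14. → (4, 14)
6P: (4, 14) + (3, 14). λ = (14 - 14)/(3 - 4) ≡ 0/16 mod 17. 16⁻¹ ≡ 16 (mod 17), so λ ≡ 0.
  x = λ² - 4 - 3 = 0 - 7 ≡ 10; y = λ·(4 - 10) - 14 ≡ 3. → (10, 3)
7P: (10, 3) + (3, 14). λ = (14 - 3)/(3 - 10) ≡ 11/10 mod 17. 10⁻¹ ≡ 12 (mod 17), so λ ≡ 13.
  x = λ² - 10 - 3 = 169 - 13 ≡ 3; y = λ·(10 - 3) - 3 ≡ 3. → (3, 3)
8P: (3, 3) + (3, 14): same x and y₁ ≡ -y₂, so the sum is O.
8P = O, so the order is 8.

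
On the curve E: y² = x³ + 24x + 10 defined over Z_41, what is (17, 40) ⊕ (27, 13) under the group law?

(17, 1)

(17, 40) + (27, 13). λ = (13 - 40)/(27 - 17) ≡ 14/10 mod 41. 10⁻¹ ≡ 37 (mod 41) since 10·37 = 370 ≡ 1, so λ ≡ 26.
  x = λ² - 17 - 27 = 676 - 44 ≡ 17; y = λ·(17 - 17) - 40 ≡ 1. → (17, 1)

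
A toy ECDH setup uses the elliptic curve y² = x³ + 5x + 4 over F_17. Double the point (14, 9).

(10, 0)

tangent at (14, 9): λ = (3·14² + 5)/(2·9) ≡ 15/1. 1⁻¹ ≡ 1 (mod 17), so λ ≡ 15·1 ≡ 15.
  x = λ² - 14 - 14 = 225 - 28 ≡ 10; y = λ·(14 - 10) - 9 ≡ 0. → (10, 0)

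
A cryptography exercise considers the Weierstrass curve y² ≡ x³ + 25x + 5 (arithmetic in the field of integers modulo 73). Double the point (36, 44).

tangent at (36, 44): λ = (3·36² + 25)/(2·44) ≡ 44/15. 15⁻¹ ≡ 39 (mod 73) since 15·39 = 585 ≡ 1, so λ ≡ 44·39 ≡ 37.
  x = λ² - 36 - 36 = 1369 - 72 ≡ 56; y = λ·(36 - 56) - 44 ≡ 19. → (56, 19)

(56, 19)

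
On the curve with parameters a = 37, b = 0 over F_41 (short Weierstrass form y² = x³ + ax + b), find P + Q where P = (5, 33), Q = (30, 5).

(5, 33) + (30, 5). λ = (5 - 33)/(30 - 5) ≡ 13/25 mod 41. 25⁻¹ ≡ 23 (mod 41), so λ ≡ 12.
  x = λ² - 5 - 30 = 144 - 35 ≡ 27; y = λ·(5 - 27) - 33 ≡ 31. → (27, 31)

(27, 31)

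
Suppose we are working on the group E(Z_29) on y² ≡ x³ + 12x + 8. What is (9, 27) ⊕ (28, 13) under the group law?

(16, 27)

(9, 27) + (28, 13). λ = (13 - 27)/(28 - 9) ≡ 15/19 mod 29. 19⁻¹ ≡ 26 (mod 29), so λ ≡ 13.
  x = λ² - 9 - 28 = 169 - 37 ≡ 16; y = λ·(9 - 16) - 27 ≡ 27. → (16, 27)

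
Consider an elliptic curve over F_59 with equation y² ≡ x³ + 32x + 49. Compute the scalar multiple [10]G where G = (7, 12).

(17, 14)

Double-and-add on 10 = (1010)₂. Start with G = (7, 12) for the leading 1-bit.
double: tangent at (7, 12): λ = (3·7² + 32)/(2·12) ≡ 2/24. 24⁻¹ ≡ 32 (mod 59) since 24·32 = 768 ≡ 1, so λ ≡ 2·32 ≡ 5.
  x = λ² - 7 - 7 = 25 - 14 ≡ 11; y = λ·(7 - 11) - 12 ≡ 27. → (11, 27)
double: tangent at (11, 27): λ = (3·11² + 32)/(2·27) ≡ 41/54. 54⁻¹ ≡ 47 (mod 59), so λ ≡ 41·47 ≡ 39.
  x = λ² - 11 - 11 = 1521 - 22 ≡ 24; y = λ·(11 - 24) - 27 ≡ 56. → (24, 56)
add G: (24, 56) + (7, 12). λ = (12 - 56)/(7 - 24) ≡ 15/42 mod 59. 42⁻¹ ≡ 52 (mod 59), so λ ≡ 13.
  x = λ² - 24 - 7 = 169 - 31 ≡ 20; y = λ·(24 - 20) - 56 ≡ 55. → (20, 55)
double: tangent at (20, 55): λ = (3·20² + 32)/(2·55) ≡ 52/51. 51⁻¹ ≡ 22 (mod 59), so λ ≡ 52·22 ≡ 23.
  x = λ² - 20 - 20 = 529 - 40 ≡ 17; y = λ·(20 - 17) - 55 ≡ 14. → (17, 14)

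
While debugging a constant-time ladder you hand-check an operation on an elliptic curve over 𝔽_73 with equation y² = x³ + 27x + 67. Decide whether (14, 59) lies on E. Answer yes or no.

yes

y² = 59² ≡ 50; x³ + 27x + 67 = 3189 ≡ 50 (mod 73). 50 = 50.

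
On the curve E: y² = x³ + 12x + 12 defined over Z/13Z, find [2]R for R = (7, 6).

(8, 10)

tangent at (7, 6): λ = (3·7² + 12)/(2·6) ≡ 3/12. 12⁻¹ ≡ 12 (mod 13), so λ ≡ 3·12 ≡ 10.
  x = λ² - 7 - 7 = 100 - 14 ≡ 8; y = λ·(7 - 8) - 6 ≡ 10. → (8, 10)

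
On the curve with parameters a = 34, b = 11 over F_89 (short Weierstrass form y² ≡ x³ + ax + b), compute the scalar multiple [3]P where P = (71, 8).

Repeated addition: build up to 3P.
2P: tangent at (71, 8): λ = (3·71² + 34)/(2·8) ≡ 27/16. 16⁻¹ ≡ 39 (mod 89) since 16·39 = 624 ≡ 1, so λ ≡ 27·39 ≡ 74.
  x = λ² - 71 - 71 = 5476 - 142 ≡ 83; y = λ·(71 - 83) - 8 ≡ 83. → (83, 83)
3P: (83, 83) + (71, 8). λ = (8 - 83)/(71 - 83) ≡ 14/77 mod 89. 77⁻¹ ≡ 37 (mod 89) since 77·37 = 2849 ≡ 1, so λ ≡ 73.
  x = λ² - 83 - 71 = 5329 - 154 ≡ 13; y = λ·(83 - 13) - 83 ≡ 43. → (13, 43)

(13, 43)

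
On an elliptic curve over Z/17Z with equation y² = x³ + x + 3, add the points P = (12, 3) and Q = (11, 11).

(7, 8)

(12, 3) + (11, 11). λ = (11 - 3)/(11 - 12) ≡ 8/16 mod 17. 16⁻¹ ≡ 16 (mod 17) since 16·16 = 256 ≡ 1, so λ ≡ 9.
  x = λ² - 12 - 11 = 81 - 23 ≡ 7; y = λ·(12 - 7) - 3 ≡ 8. → (7, 8)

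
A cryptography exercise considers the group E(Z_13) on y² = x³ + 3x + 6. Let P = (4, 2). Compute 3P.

Repeated addition: build up to 3P.
2P: tangent at (4, 2): λ = (3·4² + 3)/(2·2) ≡ 12/4. 4⁻¹ ≡ 10 (mod 13), so λ ≡ 12·10 ≡ 3.
  x = λ² - 4 - 4 = 9 - 8 ≡ 1; y = λ·(4 - 1) - 2 ≡ 7. → (1, 7)
3P: (1, 7) + (4, 2). λ = (2 - 7)/(4 - 1) ≡ 8/3 mod 13. 3⁻¹ ≡ 9 (mod 13), so λ ≡ 7.
  x = λ² - 1 - 4 = 49 - 5 ≡ 5; y = λ·(1 - 5) - 7 ≡ 4. → (5, 4)

(5, 4)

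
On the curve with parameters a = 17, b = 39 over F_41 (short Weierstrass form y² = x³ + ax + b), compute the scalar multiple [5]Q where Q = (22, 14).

(32, 10)

Double-and-add on 5 = (101)₂. Start with Q = (22, 14) for the leading 1-bit.
double: tangent at (22, 14): λ = (3·22² + 17)/(2·14) ≡ 34/28. 28⁻¹ ≡ 22 (mod 41), so λ ≡ 34·22 ≡ 10.
  x = λ² - 22 - 22 = 100 - 44 ≡ 15; y = λ·(22 - 15) - 14 ≡ 15. → (15, 15)
double: tangent at (15, 15): λ = (3·15² + 17)/(2·15) ≡ 36/30. 30⁻¹ ≡ 26 (mod 41) since 30·26 = 780 ≡ 1, so λ ≡ 36·26 ≡ 34.
  x = λ² - 15 - 15 = 1156 - 30 ≡ 19; y = λ·(15 - 19) - 15 ≡ 13. → (19, 13)
add Q: (19, 13) + (22, 14). λ = (14 - 13)/(22 - 19) ≡ 1/3 mod 41. 3⁻¹ ≡ 14 (mod 41), so λ ≡ 14.
  x = λ² - 19 - 22 = 196 - 41 ≡ 32; y = λ·(19 - 32) - 13 ≡ 10. → (32, 10)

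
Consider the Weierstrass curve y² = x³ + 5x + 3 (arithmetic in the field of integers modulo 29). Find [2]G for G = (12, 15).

(9, 20)

tangent at (12, 15): λ = (3·12² + 5)/(2·15) ≡ 2/1. 1⁻¹ ≡ 1 (mod 29) since 1·1 = 1 ≡ 1, so λ ≡ 2·1 ≡ 2.
  x = λ² - 12 - 12 = 4 - 24 ≡ 9; y = λ·(12 - 9) - 15 ≡ 20. → (9, 20)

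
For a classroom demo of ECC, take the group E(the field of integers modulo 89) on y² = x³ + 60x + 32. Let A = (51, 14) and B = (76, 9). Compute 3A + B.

First 3A:
Repeated addition: build up to 3A.
2A: tangent at (51, 14): λ = (3·51² + 60)/(2·14) ≡ 31/28. 28⁻¹ ≡ 35 (mod 89) since 28·35 = 980 ≡ 1, so λ ≡ 31·35 ≡ 17.
  x = λ² - 51 - 51 = 289 - 102 ≡ 9; y = λ·(51 - 9) - 14 ≡ 77. → (9, 77)
3A: (9, 77) + (51, 14). λ = (14 - 77)/(51 - 9) ≡ 26/42 mod 89. 42⁻¹ ≡ 53 (mod 89) since 42·53 = 2226 ≡ 1, so λ ≡ 43.
  x = λ² - 9 - 51 = 1849 - 60 ≡ 9; y = λ·(9 - 9) - 77 ≡ 12. → (9, 12)
3A = (9, 12).
Finally 3A + B:
(9, 12) + (76, 9). λ = (9 - 12)/(76 - 9) ≡ 86/67 mod 89. 67⁻¹ ≡ 4 (mod 89), so λ ≡ 77.
  x = λ² - 9 - 76 = 5929 - 85 ≡ 59; y = λ·(9 - 59) - 12 ≡ 54. → (59, 54)

(59, 54)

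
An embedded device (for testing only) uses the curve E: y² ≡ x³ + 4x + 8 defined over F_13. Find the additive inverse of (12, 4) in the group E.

-(12, 4) = (12, -4 mod 13) = (12, 9).

(12, 9)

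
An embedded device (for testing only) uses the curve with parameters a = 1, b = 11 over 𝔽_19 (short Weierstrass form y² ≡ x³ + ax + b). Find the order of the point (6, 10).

8

2P: tangent at (6, 10): λ = (3·6² + 1)/(2·10) ≡ 14/1. 1⁻¹ ≡ 1 (mod 19) since 1·1 = 1 ≡ 1, so λ ≡ 14·1 ≡ 14.
  x = λ² - 6 - 6 = 196 - 12 ≡ 13; y = λ·(6 - 13) - 10 ≡ 6. → (13, 6)
3P: (13, 6) + (6, 10). λ = (10 - 6)/(6 - 13) ≡ 4/12 mod 19. 12⁻¹ ≡ 8 (mod 19), so λ ≡ 13.
  x = λ² - 13 - 6 = 169 - 19 ≡ 17; y = λ·(13 - 17) - 6 ≡ 18. → (17, 18)
4P: (17, 18) + (6, 10). λ = (10 - 18)/(6 - 17) ≡ 11/8 mod 19. 8⁻¹ ≡ 12 (mod 19) since 8·12 = 96 ≡ 1, so λ ≡ 18.
  x = λ² - 17 - 6 = 324 - 23 ≡ 16; y = λ·(17 - 16) - 18 ≡ 0. → (16, 0)
5P: (16, 0) + (6, 10). λ = (10 - 0)/(6 - 16) ≡ 10/9 mod 19. 9⁻¹ ≡ 17 (mod 19), so λ ≡ 18.
  x = λ² - 16 - 6 = 324 - 22 ≡ 17; y = λ·(16 - 17) - 0 ≡ 1. → (17, 1)
6P: (17, 1) + (6, 10). λ = (10 - 1)/(6 - 17) ≡ 9/8 mod 19. 8⁻¹ ≡ 12 (mod 19), so λ ≡ 13.
  x = λ² - 17 - 6 = 169 - 23 ≡ 13; y = λ·(17 - 13) - 1 ≡ 13. → (13, 13)
7P: (13, 13) + (6, 10). λ = (10 - 13)/(6 - 13) ≡ 16/12 mod 19. 12⁻¹ ≡ 8 (mod 19), so λ ≡ 14.
  x = λ² - 13 - 6 = 196 - 19 ≡ 6; y = λ·(13 - 6) - 13 ≡ 9. → (6, 9)
8P: (6, 9) + (6, 10): same x and y₁ ≡ -y₂, so the sum is O.
8P = O, so the order is 8.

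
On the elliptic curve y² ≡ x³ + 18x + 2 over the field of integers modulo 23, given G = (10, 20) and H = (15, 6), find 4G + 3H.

First 4G:
Repeated addition: build up to 4G.
2G: tangent at (10, 20): λ = (3·10² + 18)/(2·20) ≡ 19/17. 17⁻¹ ≡ 19 (mod 23), so λ ≡ 19·19 ≡ 16.
  x = λ² - 10 - 10 = 256 - 20 ≡ 6; y = λ·(10 - 6) - 20 ≡ 21. → (6, 21)
3G: (6, 21) + (10, 20). λ = (20 - 21)/(10 - 6) ≡ 22/4 mod 23. 4⁻¹ ≡ 6 (mod 23), so λ ≡ 17.
  x = λ² - 6 - 10 = 289 - 16 ≡ 20; y = λ·(6 - 20) - 21 ≡ 17. → (20, 17)
4G: (20, 17) + (10, 20). λ = (20 - 17)/(10 - 20) ≡ 3/13 mod 23. 13⁻¹ ≡ 16 (mod 23) since 13·16 = 208 ≡ 1, so λ ≡ 2.
  x = λ² - 20 - 10 = 4 - 30 ≡ 20; y = λ·(20 - 20) - 17 ≡ 6. → (20, 6)
4G = (20, 6).
Next 3H:
Repeated addition: build up to 3H.
2H: tangent at (15, 6): λ = (3·15² + 18)/(2·6) ≡ 3/12. 12⁻¹ ≡ 2 (mod 23), so λ ≡ 3·2 ≡ 6.
  x = λ² - 15 - 15 = 36 - 30 ≡ 6; y = λ·(15 - 6) - 6 ≡ 2. → (6, 2)
3H: (6, 2) + (15, 6). λ = (6 - 2)/(15 - 6) ≡ 4/9 mod 23. 9⁻¹ ≡ 18 (mod 23), so λ ≡ 3.
  x = λ² - 6 - 15 = 9 - 21 ≡ 11; y = λ·(6 - 11) - 2 ≡ 6. → (11, 6)
3H = (11, 6).
Finally 4G + 3H:
(20, 6) + (11, 6). λ = (6 - 6)/(11 - 20) ≡ 0/14 mod 23. 14⁻¹ ≡ 5 (mod 23) since 14·5 = 70 ≡ 1, so λ ≡ 0.
  x = λ² - 20 - 11 = 0 - 31 ≡ 15; y = λ·(20 - 15) - 6 ≡ 17. → (15, 17)

(15, 17)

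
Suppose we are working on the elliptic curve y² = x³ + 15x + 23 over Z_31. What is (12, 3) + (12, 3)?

tangent at (12, 3): λ = (3·12² + 15)/(2·3) ≡ 13/6. 6⁻¹ ≡ 26 (mod 31), so λ ≡ 13·26 ≡ 28.
  x = λ² - 12 - 12 = 784 - 24 ≡ 16; y = λ·(12 - 16) - 3 ≡ 9. → (16, 9)

(16, 9)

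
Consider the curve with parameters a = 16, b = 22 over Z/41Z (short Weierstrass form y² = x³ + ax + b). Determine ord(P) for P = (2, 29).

2P: tangent at (2, 29): λ = (3·2² + 16)/(2·29) ≡ 28/17. 17⁻¹ ≡ 29 (mod 41) since 17·29 = 493 ≡ 1, so λ ≡ 28·29 ≡ 33.
  x = λ² - 2 - 2 = 1089 - 4 ≡ 19; y = λ·(2 - 19) - 29 ≡ 25. → (19, 25)
3P: (19, 25) + (2, 29). λ = (29 - 25)/(2 - 19) ≡ 4/24 mod 41. 24⁻¹ ≡ 12 (mod 41), so λ ≡ 7.
  x = λ² - 19 - 2 = 49 - 21 ≡ 28; y = λ·(19 - 28) - 25 ≡ 35. → (28, 35)
4P: (28, 35) + (2, 29). λ = (29 - 35)/(2 - 28) ≡ 35/15 mod 41. 15⁻¹ ≡ 11 (mod 41) since 15·11 = 165 ≡ 1, so λ ≡ 16.
  x = λ² - 28 - 2 = 256 - 30 ≡ 21; y = λ·(28 - 21) - 35 ≡ 36. → (21, 36)
5P: (21, 36) + (2, 29). λ = (29 - 36)/(2 - 21) ≡ 34/22 mod 41. 22⁻¹ ≡ 28 (mod 41) since 22·28 = 616 ≡ 1, so λ ≡ 9.
  x = λ² - 21 - 2 = 81 - 23 ≡ 17; y = λ·(21 - 17) - 36 ≡ 0. → (17, 0)
6P: (17, 0) + (2, 29). λ = (29 - 0)/(2 - 17) ≡ 29/26 mod 41. 26⁻¹ ≡ 30 (mod 41), so λ ≡ 9.
  x = λ² - 17 - 2 = 81 - 19 ≡ 21; y = λ·(17 - 21) - 0 ≡ 5. → (21, 5)
7P: (21, 5) + (2, 29). λ = (29 - 5)/(2 - 21) ≡ 24/22 mod 41. 22⁻¹ ≡ 28 (mod 41), so λ ≡ 16.
  x = λ² - 21 - 2 = 256 - 23 ≡ 28; y = λ·(21 - 28) - 5 ≡ 6. → (28, 6)
8P: (28, 6) + (2, 29). λ = (29 - 6)/(2 - 28) ≡ 23/15 mod 41. 15⁻¹ ≡ 11 (mod 41) since 15·11 = 165 ≡ 1, so λ ≡ 7.
  x = λ² - 28 - 2 = 49 - 30 ≡ 19; y = λ·(28 - 19) - 6 ≡ 16. → (19, 16)
9P: (19, 16) + (2, 29). λ = (29 - 16)/(2 - 19) ≡ 13/24 mod 41. 24⁻¹ ≡ 12 (mod 41) since 24·12 = 288 ≡ 1, so λ ≡ 33.
  x = λ² - 19 - 2 = 1089 - 21 ≡ 2; y = λ·(19 - 2) - 16 ≡ 12. → (2, 12)
10P: (2, 12) + (2, 29): same x and y₁ ≡ -y₂, so the sum is O.
10P = O, so the order is 10.

10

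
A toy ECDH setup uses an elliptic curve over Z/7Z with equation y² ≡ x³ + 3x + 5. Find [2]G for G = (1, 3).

tangent at (1, 3): λ = (3·1² + 3)/(2·3) ≡ 6/6. 6⁻¹ ≡ 6 (mod 7) since 6·6 = 36 ≡ 1, so λ ≡ 6·6 ≡ 1.
  x = λ² - 1 - 1 = 1 - 2 ≡ 6; y = λ·(1 - 6) - 3 ≡ 6. → (6, 6)

(6, 6)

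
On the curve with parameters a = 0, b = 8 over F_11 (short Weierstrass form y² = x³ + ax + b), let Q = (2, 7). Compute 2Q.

tangent at (2, 7): λ = (3·2² + 0)/(2·7) ≡ 1/3. 3⁻¹ ≡ 4 (mod 11) since 3·4 = 12 ≡ 1, so λ ≡ 1·4 ≡ 4.
  x = λ² - 2 - 2 = 16 - 4 ≡ 1; y = λ·(2 - 1) - 7 ≡ 8. → (1, 8)

(1, 8)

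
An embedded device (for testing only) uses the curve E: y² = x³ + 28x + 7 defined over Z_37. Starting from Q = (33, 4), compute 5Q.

Double-and-add on 5 = (101)₂. Start with Q = (33, 4) for the leading 1-bit.
double: tangent at (33, 4): λ = (3·33² + 28)/(2·4) ≡ 2/8. 8⁻¹ ≡ 14 (mod 37) since 8·14 = 112 ≡ 1, so λ ≡ 2·14 ≡ 28.
  x = λ² - 33 - 33 = 784 - 66 ≡ 15; y = λ·(33 - 15) - 4 ≡ 19. → (15, 19)
double: tangent at (15, 19): λ = (3·15² + 28)/(2·19) ≡ 0/1. 1⁻¹ ≡ 1 (mod 37) since 1·1 = 1 ≡ 1, so λ ≡ 0·1 ≡ 0.
  x = λ² - 15 - 15 = 0 - 30 ≡ 7; y = λ·(15 - 7) - 19 ≡ 18. → (7, 18)
add Q: (7, 18) + (33, 4). λ = (4 - 18)/(33 - 7) ≡ 23/26 mod 37. 26⁻¹ ≡ 10 (mod 37), so λ ≡ 8.
  x = λ² - 7 - 33 = 64 - 40 ≡ 24; y = λ·(7 - 24) - 18 ≡ 31. → (24, 31)

(24, 31)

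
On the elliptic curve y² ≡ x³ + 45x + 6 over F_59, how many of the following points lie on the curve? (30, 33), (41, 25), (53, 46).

1

(30, 33): 33² ≡ 27, rhs ≡ 36 → off.
(41, 25): 25² ≡ 35, rhs ≡ 31 → off.
(53, 46): 46² ≡ 51, rhs ≡ 51 → on.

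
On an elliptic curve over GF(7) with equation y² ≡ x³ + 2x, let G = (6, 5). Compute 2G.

tangent at (6, 5): λ = (3·6² + 2)/(2·5) ≡ 5/3. 3⁻¹ ≡ 5 (mod 7), so λ ≡ 5·5 ≡ 4.
  x = λ² - 6 - 6 = 16 - 12 ≡ 4; y = λ·(6 - 4) - 5 ≡ 3. → (4, 3)

(4, 3)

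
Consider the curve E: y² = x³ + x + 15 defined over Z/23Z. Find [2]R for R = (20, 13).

tangent at (20, 13): λ = (3·20² + 1)/(2·13) ≡ 5/3. 3⁻¹ ≡ 8 (mod 23), so λ ≡ 5·8 ≡ 17.
  x = λ² - 20 - 20 = 289 - 40 ≡ 19; y = λ·(20 - 19) - 13 ≡ 4. → (19, 4)

(19, 4)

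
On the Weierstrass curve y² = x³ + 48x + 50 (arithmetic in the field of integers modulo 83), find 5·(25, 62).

(25, 21)

Write P = (25, 62).
Double-and-add on 5 = (101)₂. Start with P = (25, 62) for the leading 1-bit.
double: tangent at (25, 62): λ = (3·25² + 48)/(2·62) ≡ 14/41. 41⁻¹ ≡ 81 (mod 83) since 41·81 = 3321 ≡ 1, so λ ≡ 14·81 ≡ 55.
  x = λ² - 25 - 25 = 3025 - 50 ≡ 70; y = λ·(25 - 70) - 62 ≡ 36. → (70, 36)
double: tangent at (70, 36): λ = (3·70² + 48)/(2·36) ≡ 57/72. 72⁻¹ ≡ 15 (mod 83), so λ ≡ 57·15 ≡ 25.
  x = λ² - 70 - 70 = 625 - 140 ≡ 70; y = λ·(70 - 70) - 36 ≡ 47. → (70, 47)
add P: (70, 47) + (25, 62). λ = (62 - 47)/(25 - 70) ≡ 15/38 mod 83. 38⁻¹ ≡ 59 (mod 83), so λ ≡ 55.
  x = λ² - 70 - 25 = 3025 - 95 ≡ 25; y = λ·(70 - 25) - 47 ≡ 21. → (25, 21)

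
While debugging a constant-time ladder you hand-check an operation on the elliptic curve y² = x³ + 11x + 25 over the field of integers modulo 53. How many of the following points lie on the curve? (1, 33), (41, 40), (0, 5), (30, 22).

2

(1, 33): 33² ≡ 29, rhs ≡ 37 → off.
(41, 40): 40² ≡ 10, rhs ≡ 20 → off.
(0, 5): 5² ≡ 25, rhs ≡ 25 → on.
(30, 22): 22² ≡ 7, rhs ≡ 7 → on.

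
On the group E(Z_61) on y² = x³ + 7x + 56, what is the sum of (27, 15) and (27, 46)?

O

The two points share x = 27 and their y-coordinates satisfy 15 + 46 ≡ 0 (mod 61), so they are inverses. Their sum is the point at infinity.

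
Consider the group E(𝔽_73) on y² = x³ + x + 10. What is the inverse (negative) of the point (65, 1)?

(65, 72)

-(65, 1) = (65, -1 mod 73) = (65, 72).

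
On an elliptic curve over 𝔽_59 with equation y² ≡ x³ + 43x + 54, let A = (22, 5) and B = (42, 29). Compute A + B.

(46, 37)

(22, 5) + (42, 29). λ = (29 - 5)/(42 - 22) ≡ 24/20 mod 59. 20⁻¹ ≡ 3 (mod 59), so λ ≡ 13.
  x = λ² - 22 - 42 = 169 - 64 ≡ 46; y = λ·(22 - 46) - 5 ≡ 37. → (46, 37)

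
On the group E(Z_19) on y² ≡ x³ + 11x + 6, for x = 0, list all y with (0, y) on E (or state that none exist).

x³ + 11x + 6 = 6 ≡ 6 (mod 19).
Square roots of 6 mod 19: 5 and 14 (since 5² = 25 ≡ 6).

5, 14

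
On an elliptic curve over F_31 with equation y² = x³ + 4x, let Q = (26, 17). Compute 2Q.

tangent at (26, 17): λ = (3·26² + 4)/(2·17) ≡ 17/3. 3⁻¹ ≡ 21 (mod 31) since 3·21 = 63 ≡ 1, so λ ≡ 17·21 ≡ 16.
  x = λ² - 26 - 26 = 256 - 52 ≡ 18; y = λ·(26 - 18) - 17 ≡ 18. → (18, 18)

(18, 18)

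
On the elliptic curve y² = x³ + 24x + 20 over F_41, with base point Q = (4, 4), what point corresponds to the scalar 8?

Repeated addition: build up to 8Q.
2Q: tangent at (4, 4): λ = (3·4² + 24)/(2·4) ≡ 31/8. 8⁻¹ ≡ 36 (mod 41) since 8·36 = 288 ≡ 1, so λ ≡ 31·36 ≡ 9.
  x = λ² - 4 - 4 = 81 - 8 ≡ 32; y = λ·(4 - 32) - 4 ≡ 31. → (32, 31)
3Q: (32, 31) + (4, 4). λ = (4 - 31)/(4 - 32) ≡ 14/13 mod 41. 13⁻¹ ≡ 19 (mod 41), so λ ≡ 20.
  x = λ² - 32 - 4 = 400 - 36 ≡ 36; y = λ·(32 - 36) - 31 ≡ 12. → (36, 12)
4Q: (36, 12) + (4, 4). λ = (4 - 12)/(4 - 36) ≡ 33/9 mod 41. 9⁻¹ ≡ 32 (mod 41), so λ ≡ 31.
  x = λ² - 36 - 4 = 961 - 40 ≡ 19; y = λ·(36 - 19) - 12 ≡ 23. → (19, 23)
5Q: (19, 23) + (4, 4). λ = (4 - 23)/(4 - 19) ≡ 22/26 mod 41. 26⁻¹ ≡ 30 (mod 41), so λ ≡ 4.
  x = λ² - 19 - 4 = 16 - 23 ≡ 34; y = λ·(19 - 34) - 23 ≡ 40. → (34, 40)
6Q: (34, 40) + (4, 4). λ = (4 - 40)/(4 - 34) ≡ 5/11 mod 41. 11⁻¹ ≡ 15 (mod 41), so λ ≡ 34.
  x = λ² - 34 - 4 = 1156 - 38 ≡ 11; y = λ·(34 - 11) - 40 ≡ 4. → (11, 4)
7Q: (11, 4) + (4, 4). λ = (4 - 4)/(4 - 11) ≡ 0/34 mod 41. 34⁻¹ ≡ 35 (mod 41), so λ ≡ 0.
  x = λ² - 11 - 4 = 0 - 15 ≡ 26; y = λ·(11 - 26) - 4 ≡ 37. → (26, 37)
8Q: (26, 37) + (4, 4). λ = (4 - 37)/(4 - 26) ≡ 8/19 mod 41. 19⁻¹ ≡ 13 (mod 41), so λ ≡ 22.
  x = λ² - 26 - 4 = 484 - 30 ≡ 3; y = λ·(26 - 3) - 37 ≡ 18. → (3, 18)

(3, 18)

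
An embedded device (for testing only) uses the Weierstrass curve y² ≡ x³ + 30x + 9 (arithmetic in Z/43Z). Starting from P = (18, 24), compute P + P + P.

(38, 32)

Repeated addition: build up to 3P.
2P: tangent at (18, 24): λ = (3·18² + 30)/(2·24) ≡ 13/5. 5⁻¹ ≡ 26 (mod 43) since 5·26 = 130 ≡ 1, so λ ≡ 13·26 ≡ 37.
  x = λ² - 18 - 18 = 1369 - 36 ≡ 0; y = λ·(18 - 0) - 24 ≡ 40. → (0, 40)
3P: (0, 40) + (18, 24). λ = (24 - 40)/(18 - 0) ≡ 27/18 mod 43. 18⁻¹ ≡ 12 (mod 43) since 18·12 = 216 ≡ 1, so λ ≡ 23.
  x = λ² - 0 - 18 = 529 - 18 ≡ 38; y = λ·(0 - 38) - 40 ≡ 32. → (38, 32)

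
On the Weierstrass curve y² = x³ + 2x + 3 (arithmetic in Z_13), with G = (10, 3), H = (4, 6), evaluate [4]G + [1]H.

(6, 7)

First 4G:
Repeated addition: build up to 4G.
2G: tangent at (10, 3): λ = (3·10² + 2)/(2·3) ≡ 3/6. 6⁻¹ ≡ 11 (mod 13), so λ ≡ 3·11 ≡ 7.
  x = λ² - 10 - 10 = 49 - 20 ≡ 3; y = λ·(10 - 3) - 3 ≡ 7. → (3, 7)
3G: (3, 7) + (10, 3). λ = (3 - 7)/(10 - 3) ≡ 9/7 mod 13. 7⁻¹ ≡ 2 (mod 13) since 7·2 = 14 ≡ 1, so λ ≡ 5.
  x = λ² - 3 - 10 = 25 - 13 ≡ 12; y = λ·(3 - 12) - 7 ≡ 0. → (12, 0)
4G: (12, 0) + (10, 3). λ = (3 - 0)/(10 - 12) ≡ 3/11 mod 13. 11⁻¹ ≡ 6 (mod 13), so λ ≡ 5.
  x = λ² - 12 - 10 = 25 - 22 ≡ 3; y = λ·(12 - 3) - 0 ≡ 6. → (3, 6)
4G = (3, 6).
Finally 4G + H:
(3, 6) + (4, 6). λ = (6 - 6)/(4 - 3) ≡ 0/1 mod 13. 1⁻¹ ≡ 1 (mod 13), so λ ≡ 0.
  x = λ² - 3 - 4 = 0 - 7 ≡ 6; y = λ·(3 - 6) - 6 ≡ 7. → (6, 7)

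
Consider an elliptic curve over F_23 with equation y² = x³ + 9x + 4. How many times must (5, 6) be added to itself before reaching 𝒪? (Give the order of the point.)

7

2P: tangent at (5, 6): λ = (3·5² + 9)/(2·6) ≡ 15/12. 12⁻¹ ≡ 2 (mod 23), so λ ≡ 15·2 ≡ 7.
  x = λ² - 5 - 5 = 49 - 10 ≡ 16; y = λ·(5 - 16) - 6 ≡ 9. → (16, 9)
3P: (16, 9) + (5, 6). λ = (6 - 9)/(5 - 16) ≡ 20/12 mod 23. 12⁻¹ ≡ 2 (mod 23), so λ ≡ 17.
  x = λ² - 16 - 5 = 289 - 21 ≡ 15; y = λ·(16 - 15) - 9 ≡ 8. → (15, 8)
4P: (15, 8) + (5, 6). λ = (6 - 8)/(5 - 15) ≡ 21/13 mod 23. 13⁻¹ ≡ 16 (mod 23) since 13·16 = 208 ≡ 1, so λ ≡ 14.
  x = λ² - 15 - 5 = 196 - 20 ≡ 15; y = λ·(15 - 15) - 8 ≡ 15. → (15, 15)
5P: (15, 15) + (5, 6). λ = (6 - 15)/(5 - 15) ≡ 14/13 mod 23. 13⁻¹ ≡ 16 (mod 23), so λ ≡ 17.
  x = λ² - 15 - 5 = 289 - 20 ≡ 16; y = λ·(15 - 16) - 15 ≡ 14. → (16, 14)
6P: (16, 14) + (5, 6). λ = (6 - 14)/(5 - 16) ≡ 15/12 mod 23. 12⁻¹ ≡ 2 (mod 23) since 12·2 = 24 ≡ 1, so λ ≡ 7.
  x = λ² - 16 - 5 = 49 - 21 ≡ 5; y = λ·(16 - 5) - 14 ≡ 17. → (5, 17)
7P: (5, 17) + (5, 6): same x and y₁ ≡ -y₂, so the sum is 𝒪.
7P = 𝒪, so the order is 7.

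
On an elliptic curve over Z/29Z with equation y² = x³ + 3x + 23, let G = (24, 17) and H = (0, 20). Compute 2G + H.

(25, 11)

First 2G:
Repeated addition: build up to 2G.
2G: tangent at (24, 17): λ = (3·24² + 3)/(2·17) ≡ 20/5. 5⁻¹ ≡ 6 (mod 29), so λ ≡ 20·6 ≡ 4.
  x = λ² - 24 - 24 = 16 - 48 ≡ 26; y = λ·(24 - 26) - 17 ≡ 4. → (26, 4)
2G = (26, 4).
Finally 2G + H:
(26, 4) + (0, 20). λ = (20 - 4)/(0 - 26) ≡ 16/3 mod 29. 3⁻¹ ≡ 10 (mod 29), so λ ≡ 15.
  x = λ² - 26 - 0 = 225 - 26 ≡ 25; y = λ·(26 - 25) - 4 ≡ 11. → (25, 11)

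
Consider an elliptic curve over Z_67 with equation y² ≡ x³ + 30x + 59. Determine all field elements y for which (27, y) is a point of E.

x³ + 30x + 59 = 20552 ≡ 50 (mod 67).
50 is a non-residue mod 67; no y exists.

none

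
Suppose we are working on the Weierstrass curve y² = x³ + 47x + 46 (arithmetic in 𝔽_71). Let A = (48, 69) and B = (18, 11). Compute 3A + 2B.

First 3A:
Repeated addition: build up to 3A.
2A: tangent at (48, 69): λ = (3·48² + 47)/(2·69) ≡ 1/67. 67⁻¹ ≡ 53 (mod 71), so λ ≡ 1·53 ≡ 53.
  x = λ² - 48 - 48 = 2809 - 96 ≡ 15; y = λ·(48 - 15) - 69 ≡ 47. → (15, 47)
3A: (15, 47) + (48, 69). λ = (69 - 47)/(48 - 15) ≡ 22/33 mod 71. 33⁻¹ ≡ 28 (mod 71), so λ ≡ 48.
  x = λ² - 15 - 48 = 2304 - 63 ≡ 40; y = λ·(15 - 40) - 47 ≡ 31. → (40, 31)
3A = (40, 31).
Next 2B:
Repeated addition: build up to 2B.
2B: tangent at (18, 11): λ = (3·18² + 47)/(2·11) ≡ 25/22. 22⁻¹ ≡ 42 (mod 71) since 22·42 = 924 ≡ 1, so λ ≡ 25·42 ≡ 56.
  x = λ² - 18 - 18 = 3136 - 36 ≡ 47; y = λ·(18 - 47) - 11 ≡ 69. → (47, 69)
2B = (47, 69).
Finally 3A + 2B:
(40, 31) + (47, 69). λ = (69 - 31)/(47 - 40) ≡ 38/7 mod 71. 7⁻¹ ≡ 61 (mod 71) since 7·61 = 427 ≡ 1, so λ ≡ 46.
  x = λ² - 40 - 47 = 2116 - 87 ≡ 41; y = λ·(40 - 41) - 31 ≡ 65. → (41, 65)

(41, 65)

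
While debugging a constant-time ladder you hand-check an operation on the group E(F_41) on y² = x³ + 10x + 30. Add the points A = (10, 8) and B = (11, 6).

(24, 20)

(10, 8) + (11, 6). λ = (6 - 8)/(11 - 10) ≡ 39/1 mod 41. 1⁻¹ ≡ 1 (mod 41) since 1·1 = 1 ≡ 1, so λ ≡ 39.
  x = λ² - 10 - 11 = 1521 - 21 ≡ 24; y = λ·(10 - 24) - 8 ≡ 20. → (24, 20)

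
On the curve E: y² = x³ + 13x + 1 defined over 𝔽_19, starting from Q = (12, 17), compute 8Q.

Repeated addition: build up to 8Q.
2Q: tangent at (12, 17): λ = (3·12² + 13)/(2·17) ≡ 8/15. 15⁻¹ ≡ 14 (mod 19), so λ ≡ 8·14 ≡ 17.
  x = λ² - 12 - 12 = 289 - 24 ≡ 18; y = λ·(12 - 18) - 17 ≡ 14. → (18, 14)
3Q: (18, 14) + (12, 17). λ = (17 - 14)/(12 - 18) ≡ 3/13 mod 19. 13⁻¹ ≡ 3 (mod 19) since 13·3 = 39 ≡ 1, so λ ≡ 9.
  x = λ² - 18 - 12 = 81 - 30 ≡ 13; y = λ·(18 - 13) - 14 ≡ 12. → (13, 12)
4Q: (13, 12) + (12, 17). λ = (17 - 12)/(12 - 13) ≡ 5/18 mod 19. 18⁻¹ ≡ 18 (mod 19) since 18·18 = 324 ≡ 1, so λ ≡ 14.
  x = λ² - 13 - 12 = 196 - 25 ≡ 0; y = λ·(13 - 0) - 12 ≡ 18. → (0, 18)
5Q: (0, 18) + (12, 17). λ = (17 - 18)/(12 - 0) ≡ 18/12 mod 19. 12⁻¹ ≡ 8 (mod 19), so λ ≡ 11.
  x = λ² - 0 - 12 = 121 - 12 ≡ 14; y = λ·(0 - 14) - 18 ≡ 18. → (14, 18)
6Q: (14, 18) + (12, 17). λ = (17 - 18)/(12 - 14) ≡ 18/17 mod 19. 17⁻¹ ≡ 9 (mod 19) since 17·9 = 153 ≡ 1, so λ ≡ 10.
  x = λ² - 14 - 12 = 100 - 26 ≡ 17; y = λ·(14 - 17) - 18 ≡ 9. → (17, 9)
7Q: (17, 9) + (12, 17). λ = (17 - 9)/(12 - 17) ≡ 8/14 mod 19. 14⁻¹ ≡ 15 (mod 19), so λ ≡ 6.
  x = λ² - 17 - 12 = 36 - 29 ≡ 7; y = λ·(17 - 7) - 9 ≡ 13. → (7, 13)
8Q: (7, 13) + (12, 17). λ = (17 - 13)/(12 - 7) ≡ 4/5 mod 19. 5⁻¹ ≡ 4 (mod 19), so λ ≡ 16.
  x = λ² - 7 - 12 = 256 - 19 ≡ 9; y = λ·(7 - 9) - 13 ≡ 12. → (9, 12)

(9, 12)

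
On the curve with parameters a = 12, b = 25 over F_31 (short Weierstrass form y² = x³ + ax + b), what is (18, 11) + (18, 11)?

tangent at (18, 11): λ = (3·18² + 12)/(2·11) ≡ 23/22. 22⁻¹ ≡ 24 (mod 31) since 22·24 = 528 ≡ 1, so λ ≡ 23·24 ≡ 25.
  x = λ² - 18 - 18 = 625 - 36 ≡ 0; y = λ·(18 - 0) - 11 ≡ 5. → (0, 5)

(0, 5)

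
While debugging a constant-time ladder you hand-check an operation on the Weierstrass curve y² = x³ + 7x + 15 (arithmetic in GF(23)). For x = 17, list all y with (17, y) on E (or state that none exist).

x³ + 7x + 15 = 5047 ≡ 10 (mod 23).
10 is a non-residue mod 23; no y exists.

none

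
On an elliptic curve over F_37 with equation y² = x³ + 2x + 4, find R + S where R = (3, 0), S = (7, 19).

(3, 0) + (7, 19). λ = (19 - 0)/(7 - 3) ≡ 19/4 mod 37. 4⁻¹ ≡ 28 (mod 37) since 4·28 = 112 ≡ 1, so λ ≡ 14.
  x = λ² - 3 - 7 = 196 - 10 ≡ 1; y = λ·(3 - 1) - 0 ≡ 28. → (1, 28)

(1, 28)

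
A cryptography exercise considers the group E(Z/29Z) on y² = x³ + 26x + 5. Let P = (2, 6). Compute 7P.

Double-and-add on 7 = (111)₂. Start with P = (2, 6) for the leading 1-bit.
double: tangent at (2, 6): λ = (3·2² + 26)/(2·6) ≡ 9/12. 12⁻¹ ≡ 17 (mod 29), so λ ≡ 9·17 ≡ 8.
  x = λ² - 2 - 2 = 64 - 4 ≡ 2; y = λ·(2 - 2) - 6 ≡ 23. → (2, 23)
add P: (2, 23) + (2, 6): same x and y₁ ≡ -y₂, so the sum is 𝒪.
double: 𝒪 + 𝒪 = 𝒪 (identity).
add P: 𝒪 + (2, 6) = (2, 6) (identity).

(2, 6)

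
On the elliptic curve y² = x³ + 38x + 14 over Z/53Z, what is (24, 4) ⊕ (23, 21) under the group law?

(24, 4) + (23, 21). λ = (21 - 4)/(23 - 24) ≡ 17/52 mod 53. 52⁻¹ ≡ 52 (mod 53), so λ ≡ 36.
  x = λ² - 24 - 23 = 1296 - 47 ≡ 30; y = λ·(24 - 30) - 4 ≡ 45. → (30, 45)

(30, 45)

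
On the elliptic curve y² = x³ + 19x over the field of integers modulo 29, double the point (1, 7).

tangent at (1, 7): λ = (3·1² + 19)/(2·7) ≡ 22/14. 14⁻¹ ≡ 27 (mod 29), so λ ≡ 22·27 ≡ 14.
  x = λ² - 1 - 1 = 196 - 2 ≡ 20; y = λ·(1 - 20) - 7 ≡ 17. → (20, 17)

(20, 17)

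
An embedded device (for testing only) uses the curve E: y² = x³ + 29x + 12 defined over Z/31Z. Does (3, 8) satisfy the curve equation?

y² = 8² ≡ 2; x³ + 29x + 12 = 126 ≡ 2 (mod 31). 2 = 2.

yes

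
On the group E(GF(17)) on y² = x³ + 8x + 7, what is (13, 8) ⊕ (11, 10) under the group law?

(13, 8) + (11, 10). λ = (10 - 8)/(11 - 13) ≡ 2/15 mod 17. 15⁻¹ ≡ 8 (mod 17) since 15·8 = 120 ≡ 1, so λ ≡ 16.
  x = λ² - 13 - 11 = 256 - 24 ≡ 11; y = λ·(13 - 11) - 8 ≡ 7. → (11, 7)

(11, 7)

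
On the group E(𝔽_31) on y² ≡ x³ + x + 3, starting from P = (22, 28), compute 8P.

(4, 28)

Repeated addition: build up to 8P.
2P: tangent at (22, 28): λ = (3·22² + 1)/(2·28) ≡ 27/25. 25⁻¹ ≡ 5 (mod 31), so λ ≡ 27·5 ≡ 11.
  x = λ² - 22 - 22 = 121 - 44 ≡ 15; y = λ·(22 - 15) - 28 ≡ 18. → (15, 18)
3P: (15, 18) + (22, 28). λ = (28 - 18)/(22 - 15) ≡ 10/7 mod 31. 7⁻¹ ≡ 9 (mod 31) since 7·9 = 63 ≡ 1, so λ ≡ 28.
  x = λ² - 15 - 22 = 784 - 37 ≡ 3; y = λ·(15 - 3) - 18 ≡ 8. → (3, 8)
4P: (3, 8) + (22, 28). λ = (28 - 8)/(22 - 3) ≡ 20/19 mod 31. 19⁻¹ ≡ 18 (mod 31), so λ ≡ 19.
  x = λ² - 3 - 22 = 361 - 25 ≡ 26; y = λ·(3 - 26) - 8 ≡ 20. → (26, 20)
5P: (26, 20) + (22, 28). λ = (28 - 20)/(22 - 26) ≡ 8/27 mod 31. 27⁻¹ ≡ 23 (mod 31) since 27·23 = 621 ≡ 1, so λ ≡ 29.
  x = λ² - 26 - 22 = 841 - 48 ≡ 18; y = λ·(26 - 18) - 20 ≡ 26. → (18, 26)
6P: (18, 26) + (22, 28). λ = (28 - 26)/(22 - 18) ≡ 2/4 mod 31. 4⁻¹ ≡ 8 (mod 31), so λ ≡ 16.
  x = λ² - 18 - 22 = 256 - 40 ≡ 30; y = λ·(18 - 30) - 26 ≡ 30. → (30, 30)
7P: (30, 30) + (22, 28). λ = (28 - 30)/(22 - 30) ≡ 29/23 mod 31. 23⁻¹ ≡ 27 (mod 31), so λ ≡ 8.
  x = λ² - 30 - 22 = 64 - 52 ≡ 12; y = λ·(30 - 12) - 30 ≡ 21. → (12, 21)
8P: (12, 21) + (22, 28). λ = (28 - 21)/(22 - 12) ≡ 7/10 mod 31. 10⁻¹ ≡ 28 (mod 31) since 10·28 = 280 ≡ 1, so λ ≡ 10.
  x = λ² - 12 - 22 = 100 - 34 ≡ 4; y = λ·(12 - 4) - 21 ≡ 28. → (4, 28)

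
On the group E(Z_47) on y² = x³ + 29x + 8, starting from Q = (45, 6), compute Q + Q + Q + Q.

Double-and-add on 4 = (100)₂. Start with Q = (45, 6) for the leading 1-bit.
double: tangent at (45, 6): λ = (3·45² + 29)/(2·6) ≡ 41/12. 12⁻¹ ≡ 4 (mod 47), so λ ≡ 41·4 ≡ 23.
  x = λ² - 45 - 45 = 529 - 90 ≡ 16; y = λ·(45 - 16) - 6 ≡ 3. → (16, 3)
double: tangent at (16, 3): λ = (3·16² + 29)/(2·3) ≡ 45/6. 6⁻¹ ≡ 8 (mod 47), so λ ≡ 45·8 ≡ 31.
  x = λ² - 16 - 16 = 961 - 32 ≡ 36; y = λ·(16 - 36) - 3 ≡ 35. → (36, 35)

(36, 35)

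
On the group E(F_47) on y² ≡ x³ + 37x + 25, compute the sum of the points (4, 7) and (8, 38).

(4, 7) + (8, 38). λ = (38 - 7)/(8 - 4) ≡ 31/4 mod 47. 4⁻¹ ≡ 12 (mod 47) since 4·12 = 48 ≡ 1, so λ ≡ 43.
  x = λ² - 4 - 8 = 1849 - 12 ≡ 4; y = λ·(4 - 4) - 7 ≡ 40. → (4, 40)

(4, 40)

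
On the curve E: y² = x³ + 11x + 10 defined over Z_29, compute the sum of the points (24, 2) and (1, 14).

(24, 2) + (1, 14). λ = (14 - 2)/(1 - 24) ≡ 12/6 mod 29. 6⁻¹ ≡ 5 (mod 29), so λ ≡ 2.
  x = λ² - 24 - 1 = 4 - 25 ≡ 8; y = λ·(24 - 8) - 2 ≡ 1. → (8, 1)

(8, 1)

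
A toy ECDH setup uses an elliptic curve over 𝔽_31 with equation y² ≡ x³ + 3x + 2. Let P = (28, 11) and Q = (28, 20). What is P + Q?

The two points share x = 28 and their y-coordinates satisfy 11 + 20 ≡ 0 (mod 31), so they are inverses. Their sum is O.

O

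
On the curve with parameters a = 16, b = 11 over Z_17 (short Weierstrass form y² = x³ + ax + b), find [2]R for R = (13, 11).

tangent at (13, 11): λ = (3·13² + 16)/(2·11) ≡ 13/5. 5⁻¹ ≡ 7 (mod 17), so λ ≡ 13·7 ≡ 6.
  x = λ² - 13 - 13 = 36 - 26 ≡ 10; y = λ·(13 - 10) - 11 ≡ 7. → (10, 7)

(10, 7)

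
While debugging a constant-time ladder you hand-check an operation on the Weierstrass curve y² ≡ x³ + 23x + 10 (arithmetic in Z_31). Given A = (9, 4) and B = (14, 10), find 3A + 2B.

First 3A:
Repeated addition: build up to 3A.
2A: tangent at (9, 4): λ = (3·9² + 23)/(2·4) ≡ 18/8. 8⁻¹ ≡ 4 (mod 31) since 8·4 = 32 ≡ 1, so λ ≡ 18·4 ≡ 10.
  x = λ² - 9 - 9 = 100 - 18 ≡ 20; y = λ·(9 - 20) - 4 ≡ 10. → (20, 10)
3A: (20, 10) + (9, 4). λ = (4 - 10)/(9 - 20) ≡ 25/20 mod 31. 20⁻¹ ≡ 14 (mod 31), so λ ≡ 9.
  x = λ² - 20 - 9 = 81 - 29 ≡ 21; y = λ·(20 - 21) - 10 ≡ 12. → (21, 12)
3A = (21, 12).
Next 2B:
Repeated addition: build up to 2B.
2B: tangent at (14, 10): λ = (3·14² + 23)/(2·10) ≡ 22/20. 20⁻¹ ≡ 14 (mod 31), so λ ≡ 22·14 ≡ 29.
  x = λ² - 14 - 14 = 841 - 28 ≡ 7; y = λ·(14 - 7) - 10 ≡ 7. → (7, 7)
2B = (7, 7).
Finally 3A + 2B:
(21, 12) + (7, 7). λ = (7 - 12)/(7 - 21) ≡ 26/17 mod 31. 17⁻¹ ≡ 11 (mod 31) since 17·11 = 187 ≡ 1, so λ ≡ 7.
  x = λ² - 21 - 7 = 49 - 28 ≡ 21; y = λ·(21 - 21) - 12 ≡ 19. → (21, 19)

(21, 19)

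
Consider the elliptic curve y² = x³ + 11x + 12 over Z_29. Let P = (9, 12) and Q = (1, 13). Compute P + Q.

(24, 8)

(9, 12) + (1, 13). λ = (13 - 12)/(1 - 9) ≡ 1/21 mod 29. 21⁻¹ ≡ 18 (mod 29) since 21·18 = 378 ≡ 1, so λ ≡ 18.
  x = λ² - 9 - 1 = 324 - 10 ≡ 24; y = λ·(9 - 24) - 12 ≡ 8. → (24, 8)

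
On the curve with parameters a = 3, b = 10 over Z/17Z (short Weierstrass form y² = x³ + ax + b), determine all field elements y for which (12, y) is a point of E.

none

x³ + 3x + 10 = 1774 ≡ 6 (mod 17).
6 is a non-residue mod 17; no y exists.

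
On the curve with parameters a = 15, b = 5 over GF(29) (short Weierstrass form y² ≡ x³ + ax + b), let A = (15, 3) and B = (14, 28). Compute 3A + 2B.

(26, 22)

First 3A:
Repeated addition: build up to 3A.
2A: tangent at (15, 3): λ = (3·15² + 15)/(2·3) ≡ 23/6. 6⁻¹ ≡ 5 (mod 29), so λ ≡ 23·5 ≡ 28.
  x = λ² - 15 - 15 = 784 - 30 ≡ 0; y = λ·(15 - 0) - 3 ≡ 11. → (0, 11)
3A: (0, 11) + (15, 3). λ = (3 - 11)/(15 - 0) ≡ 21/15 mod 29. 15⁻¹ ≡ 2 (mod 29) since 15·2 = 30 ≡ 1, so λ ≡ 13.
  x = λ² - 0 - 15 = 169 - 15 ≡ 9; y = λ·(0 - 9) - 11 ≡ 17. → (9, 17)
3A = (9, 17).
Next 2B:
Repeated addition: build up to 2B.
2B: tangent at (14, 28): λ = (3·14² + 15)/(2·28) ≡ 23/27. 27⁻¹ ≡ 14 (mod 29), so λ ≡ 23·14 ≡ 3.
  x = λ² - 14 - 14 = 9 - 28 ≡ 10; y = λ·(14 - 10) - 28 ≡ 13. → (10, 13)
2B = (10, 13).
Finally 3A + 2B:
(9, 17) + (10, 13). λ = (13 - 17)/(10 - 9) ≡ 25/1 mod 29. 1⁻¹ ≡ 1 (mod 29) since 1·1 = 1 ≡ 1, so λ ≡ 25.
  x = λ² - 9 - 10 = 625 - 19 ≡ 26; y = λ·(9 - 26) - 17 ≡ 22. → (26, 22)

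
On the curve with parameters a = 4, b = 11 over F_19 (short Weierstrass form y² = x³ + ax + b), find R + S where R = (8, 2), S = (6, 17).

(9, 15)

(8, 2) + (6, 17). λ = (17 - 2)/(6 - 8) ≡ 15/17 mod 19. 17⁻¹ ≡ 9 (mod 19) since 17·9 = 153 ≡ 1, so λ ≡ 2.
  x = λ² - 8 - 6 = 4 - 14 ≡ 9; y = λ·(8 - 9) - 2 ≡ 15. → (9, 15)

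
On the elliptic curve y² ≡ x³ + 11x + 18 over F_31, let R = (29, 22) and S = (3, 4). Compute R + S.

(7, 29)

(29, 22) + (3, 4). λ = (4 - 22)/(3 - 29) ≡ 13/5 mod 31. 5⁻¹ ≡ 25 (mod 31), so λ ≡ 15.
  x = λ² - 29 - 3 = 225 - 32 ≡ 7; y = λ·(29 - 7) - 22 ≡ 29. → (7, 29)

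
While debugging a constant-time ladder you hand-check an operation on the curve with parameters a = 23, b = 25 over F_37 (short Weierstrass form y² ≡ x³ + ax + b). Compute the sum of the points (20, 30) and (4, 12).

(16, 30)

(20, 30) + (4, 12). λ = (12 - 30)/(4 - 20) ≡ 19/21 mod 37. 21⁻¹ ≡ 30 (mod 37), so λ ≡ 15.
  x = λ² - 20 - 4 = 225 - 24 ≡ 16; y = λ·(20 - 16) - 30 ≡ 30. → (16, 30)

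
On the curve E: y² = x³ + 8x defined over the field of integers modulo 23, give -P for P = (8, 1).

-(8, 1) = (8, -1 mod 23) = (8, 22).

(8, 22)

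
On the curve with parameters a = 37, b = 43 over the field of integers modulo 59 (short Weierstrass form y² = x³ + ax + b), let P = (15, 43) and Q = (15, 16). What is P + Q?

O

The two points share x = 15 and their y-coordinates satisfy 43 + 16 ≡ 0 (mod 59), so they are inverses. Their sum is ∞.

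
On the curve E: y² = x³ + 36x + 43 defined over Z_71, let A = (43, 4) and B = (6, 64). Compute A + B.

(43, 4) + (6, 64). λ = (64 - 4)/(6 - 43) ≡ 60/34 mod 71. 34⁻¹ ≡ 23 (mod 71) since 34·23 = 782 ≡ 1, so λ ≡ 31.
  x = λ² - 43 - 6 = 961 - 49 ≡ 60; y = λ·(43 - 60) - 4 ≡ 37. → (60, 37)

(60, 37)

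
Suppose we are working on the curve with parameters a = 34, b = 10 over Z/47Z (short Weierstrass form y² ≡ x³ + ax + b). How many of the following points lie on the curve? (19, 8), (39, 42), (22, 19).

(19, 8): 8² ≡ 17, rhs ≡ 42 → off.
(39, 42): 42² ≡ 25, rhs ≡ 25 → on.
(22, 19): 19² ≡ 32, rhs ≡ 32 → on.

2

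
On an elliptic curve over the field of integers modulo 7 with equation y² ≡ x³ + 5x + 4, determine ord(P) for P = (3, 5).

2P: tangent at (3, 5): λ = (3·3² + 5)/(2·5) ≡ 4/3. 3⁻¹ ≡ 5 (mod 7) since 3·5 = 15 ≡ 1, so λ ≡ 4·5 ≡ 6.
  x = λ² - 3 - 3 = 36 - 6 ≡ 2; y = λ·(3 - 2) - 5 ≡ 1. → (2, 1)
3P: (2, 1) + (3, 5). λ = (5 - 1)/(3 - 2) ≡ 4/1 mod 7. 1⁻¹ ≡ 1 (mod 7) since 1·1 = 1 ≡ 1, so λ ≡ 4.
  x = λ² - 2 - 3 = 16 - 5 ≡ 4; y = λ·(2 - 4) - 1 ≡ 5. → (4, 5)
4P: (4, 5) + (3, 5). λ = (5 - 5)/(3 - 4) ≡ 0/6 mod 7. 6⁻¹ ≡ 6 (mod 7), so λ ≡ 0.
  x = λ² - 4 - 3 = 0 - 7 ≡ 0; y = λ·(4 - 0) - 5 ≡ 2. → (0, 2)
5P: (0, 2) + (3, 5). λ = (5 - 2)/(3 - 0) ≡ 3/3 mod 7. 3⁻¹ ≡ 5 (mod 7) since 3·5 = 15 ≡ 1, so λ ≡ 1.
  x = λ² - 0 - 3 = 1 - 3 ≡ 5; y = λ·(0 - 5) - 2 ≡ 0. → (5, 0)
6P: (5, 0) + (3, 5). λ = (5 - 0)/(3 - 5) ≡ 5/5 mod 7. 5⁻¹ ≡ 3 (mod 7) since 5·3 = 15 ≡ 1, so λ ≡ 1.
  x = λ² - 5 - 3 = 1 - 8 ≡ 0; y = λ·(5 - 0) - 0 ≡ 5. → (0, 5)
7P: (0, 5) + (3, 5). λ = (5 - 5)/(3 - 0) ≡ 0/3 mod 7. 3⁻¹ ≡ 5 (mod 7), so λ ≡ 0.
  x = λ² - 0 - 3 = 0 - 3 ≡ 4; y = λ·(0 - 4) - 5 ≡ 2. → (4, 2)
8P: (4, 2) + (3, 5). λ = (5 - 2)/(3 - 4) ≡ 3/6 mod 7. 6⁻¹ ≡ 6 (mod 7) since 6·6 = 36 ≡ 1, so λ ≡ 4.
  x = λ² - 4 - 3 = 16 - 7 ≡ 2; y = λ·(4 - 2) - 2 ≡ 6. → (2, 6)
9P: (2, 6) + (3, 5). λ = (5 - 6)/(3 - 2) ≡ 6/1 mod 7. 1⁻¹ ≡ 1 (mod 7) since 1·1 = 1 ≡ 1, so λ ≡ 6.
  x = λ² - 2 - 3 = 36 - 5 ≡ 3; y = λ·(2 - 3) - 6 ≡ 2. → (3, 2)
10P: (3, 2) + (3, 5): same x and y₁ ≡ -y₂, so the sum is O.
10P = O, so the order is 10.

10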